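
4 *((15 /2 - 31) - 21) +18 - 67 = -227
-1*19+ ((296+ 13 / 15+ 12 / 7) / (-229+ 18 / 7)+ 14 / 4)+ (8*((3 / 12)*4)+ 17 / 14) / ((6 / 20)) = 4625161 / 332850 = 13.90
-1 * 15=-15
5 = 5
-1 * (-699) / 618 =233 / 206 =1.13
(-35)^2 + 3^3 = 1252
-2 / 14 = -1 / 7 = -0.14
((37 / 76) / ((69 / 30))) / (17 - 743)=-185 / 634524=-0.00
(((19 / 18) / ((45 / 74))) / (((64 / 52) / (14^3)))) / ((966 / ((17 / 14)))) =1087541 / 223560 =4.86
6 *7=42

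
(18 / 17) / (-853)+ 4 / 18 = 28840 / 130509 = 0.22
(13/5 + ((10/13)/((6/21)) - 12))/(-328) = 109/5330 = 0.02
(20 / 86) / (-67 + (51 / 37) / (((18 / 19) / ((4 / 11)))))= -12210 / 3489923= -0.00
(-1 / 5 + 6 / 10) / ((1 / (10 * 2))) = 8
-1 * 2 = -2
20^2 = 400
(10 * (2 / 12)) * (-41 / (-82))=5 / 6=0.83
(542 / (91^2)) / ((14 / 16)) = 4336 / 57967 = 0.07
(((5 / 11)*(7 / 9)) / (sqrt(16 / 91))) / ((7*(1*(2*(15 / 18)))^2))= sqrt(91) / 220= 0.04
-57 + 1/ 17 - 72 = -2192/ 17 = -128.94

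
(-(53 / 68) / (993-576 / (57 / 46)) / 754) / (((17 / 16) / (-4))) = 8056 / 1093343355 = 0.00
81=81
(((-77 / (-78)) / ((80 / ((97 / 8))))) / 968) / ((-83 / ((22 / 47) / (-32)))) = 0.00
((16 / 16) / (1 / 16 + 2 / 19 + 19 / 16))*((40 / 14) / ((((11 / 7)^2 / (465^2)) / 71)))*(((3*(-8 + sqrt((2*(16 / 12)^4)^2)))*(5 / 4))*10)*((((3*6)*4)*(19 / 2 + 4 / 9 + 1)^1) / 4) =-6078249465400000 / 37389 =-162567853256.31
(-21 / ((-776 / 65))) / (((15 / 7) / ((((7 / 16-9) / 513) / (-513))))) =0.00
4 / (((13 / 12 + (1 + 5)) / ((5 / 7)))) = 48 / 119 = 0.40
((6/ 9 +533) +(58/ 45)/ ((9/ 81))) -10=8029/ 15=535.27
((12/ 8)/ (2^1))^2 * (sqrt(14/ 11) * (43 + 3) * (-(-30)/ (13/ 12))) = 9315 * sqrt(154)/ 143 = 808.36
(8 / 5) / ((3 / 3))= 8 / 5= 1.60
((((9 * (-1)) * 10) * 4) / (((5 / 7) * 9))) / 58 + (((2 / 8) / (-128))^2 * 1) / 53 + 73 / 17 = 22799450605 / 6849560576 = 3.33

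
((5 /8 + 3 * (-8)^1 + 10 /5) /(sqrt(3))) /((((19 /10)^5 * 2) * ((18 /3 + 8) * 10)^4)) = -15 * sqrt(3) /40051292288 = -0.00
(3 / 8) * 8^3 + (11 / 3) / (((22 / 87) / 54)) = 975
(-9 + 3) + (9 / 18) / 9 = -107 / 18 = -5.94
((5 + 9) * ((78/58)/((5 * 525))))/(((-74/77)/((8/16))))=-1001/268250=-0.00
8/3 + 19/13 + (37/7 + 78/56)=11801/1092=10.81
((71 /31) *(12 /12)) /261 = 71 /8091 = 0.01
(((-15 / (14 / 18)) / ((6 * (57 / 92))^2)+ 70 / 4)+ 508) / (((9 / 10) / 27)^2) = 1191970650 / 2527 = 471693.97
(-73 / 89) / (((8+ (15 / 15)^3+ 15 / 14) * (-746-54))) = 511 / 5019600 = 0.00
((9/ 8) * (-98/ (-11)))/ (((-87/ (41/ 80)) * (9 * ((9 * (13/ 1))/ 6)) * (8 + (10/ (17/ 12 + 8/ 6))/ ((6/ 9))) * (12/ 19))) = -38171/ 964154880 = -0.00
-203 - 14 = -217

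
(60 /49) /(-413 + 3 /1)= -6 /2009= -0.00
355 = 355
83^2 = 6889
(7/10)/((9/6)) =7/15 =0.47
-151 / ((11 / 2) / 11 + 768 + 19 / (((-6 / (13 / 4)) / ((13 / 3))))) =-10872 / 52121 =-0.21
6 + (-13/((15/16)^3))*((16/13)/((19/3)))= 2.93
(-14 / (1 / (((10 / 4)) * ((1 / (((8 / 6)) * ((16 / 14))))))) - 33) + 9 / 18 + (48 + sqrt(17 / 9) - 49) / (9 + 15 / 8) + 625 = 8 * sqrt(17) / 261 + 1585319 / 2784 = 569.57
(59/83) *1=59/83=0.71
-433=-433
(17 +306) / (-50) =-323 / 50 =-6.46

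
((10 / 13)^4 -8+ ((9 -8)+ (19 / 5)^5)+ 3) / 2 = 394.35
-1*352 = -352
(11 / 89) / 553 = 11 / 49217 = 0.00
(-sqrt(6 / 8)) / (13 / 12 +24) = -6*sqrt(3) / 301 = -0.03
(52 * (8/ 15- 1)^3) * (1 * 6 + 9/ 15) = -196196/ 5625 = -34.88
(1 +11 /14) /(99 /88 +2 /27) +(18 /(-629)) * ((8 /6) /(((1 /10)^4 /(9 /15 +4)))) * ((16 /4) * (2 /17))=-431987700 /523957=-824.47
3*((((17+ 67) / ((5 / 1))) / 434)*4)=0.46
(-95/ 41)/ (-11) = 95/ 451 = 0.21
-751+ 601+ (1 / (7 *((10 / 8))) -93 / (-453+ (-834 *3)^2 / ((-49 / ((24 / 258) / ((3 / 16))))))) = -235195519191 / 1569180935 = -149.88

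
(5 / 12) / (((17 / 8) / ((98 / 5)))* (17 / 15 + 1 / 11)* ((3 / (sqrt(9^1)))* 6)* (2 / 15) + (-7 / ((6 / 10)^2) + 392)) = 40425 / 36155642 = 0.00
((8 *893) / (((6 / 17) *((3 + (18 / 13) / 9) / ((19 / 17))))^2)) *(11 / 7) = 1198582814 / 105903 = 11317.74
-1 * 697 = -697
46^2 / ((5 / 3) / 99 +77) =314226 / 11437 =27.47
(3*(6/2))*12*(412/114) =390.32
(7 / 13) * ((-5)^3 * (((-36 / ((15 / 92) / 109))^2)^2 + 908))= -1467845431045090680212 / 65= -22582237400693702772.49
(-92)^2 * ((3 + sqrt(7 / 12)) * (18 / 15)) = 8464 * sqrt(21) / 5 + 152352 / 5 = 38227.78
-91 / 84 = -13 / 12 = -1.08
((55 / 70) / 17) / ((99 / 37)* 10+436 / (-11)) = -4477 / 1247596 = -0.00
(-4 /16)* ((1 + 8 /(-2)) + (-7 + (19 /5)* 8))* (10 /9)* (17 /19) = -289 /57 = -5.07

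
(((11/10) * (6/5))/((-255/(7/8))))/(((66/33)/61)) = -4697/34000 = -0.14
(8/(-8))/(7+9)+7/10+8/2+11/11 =451/80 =5.64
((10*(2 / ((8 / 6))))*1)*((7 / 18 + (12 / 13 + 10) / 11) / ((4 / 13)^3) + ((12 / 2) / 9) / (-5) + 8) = 3504097 / 4224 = 829.57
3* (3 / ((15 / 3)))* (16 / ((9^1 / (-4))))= -64 / 5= -12.80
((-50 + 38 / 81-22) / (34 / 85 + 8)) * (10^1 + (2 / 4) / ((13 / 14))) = -1984445 / 22113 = -89.74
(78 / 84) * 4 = 26 / 7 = 3.71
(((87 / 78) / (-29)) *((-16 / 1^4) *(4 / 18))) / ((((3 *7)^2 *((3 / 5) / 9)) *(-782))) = -40 / 6724809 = -0.00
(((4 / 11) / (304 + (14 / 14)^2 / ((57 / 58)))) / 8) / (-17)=-0.00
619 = 619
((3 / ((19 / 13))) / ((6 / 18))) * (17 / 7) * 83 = 165087 / 133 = 1241.26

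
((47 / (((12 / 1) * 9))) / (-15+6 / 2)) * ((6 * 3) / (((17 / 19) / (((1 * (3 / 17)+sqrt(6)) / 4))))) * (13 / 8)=-11609 * sqrt(6) / 39168-11609 / 221952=-0.78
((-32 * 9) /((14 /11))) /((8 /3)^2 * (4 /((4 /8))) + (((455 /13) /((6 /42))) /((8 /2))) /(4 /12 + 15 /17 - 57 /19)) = -741312 /73913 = -10.03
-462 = -462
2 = 2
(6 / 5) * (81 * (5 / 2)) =243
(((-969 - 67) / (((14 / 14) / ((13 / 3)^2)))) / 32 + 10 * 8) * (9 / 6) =-38011 / 48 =-791.90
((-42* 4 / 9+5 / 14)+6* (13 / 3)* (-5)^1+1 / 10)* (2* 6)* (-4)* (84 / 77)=2987904 / 385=7760.79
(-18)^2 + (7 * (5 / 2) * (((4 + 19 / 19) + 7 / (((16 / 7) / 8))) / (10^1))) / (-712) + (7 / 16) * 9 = 1867519 / 5696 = 327.86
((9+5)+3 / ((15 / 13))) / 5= 83 / 25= 3.32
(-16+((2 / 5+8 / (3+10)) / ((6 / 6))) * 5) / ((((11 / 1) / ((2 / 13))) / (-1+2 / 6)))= 568 / 5577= 0.10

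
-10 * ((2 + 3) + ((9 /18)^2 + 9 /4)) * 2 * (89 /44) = -6675 /22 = -303.41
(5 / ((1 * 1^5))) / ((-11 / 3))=-15 / 11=-1.36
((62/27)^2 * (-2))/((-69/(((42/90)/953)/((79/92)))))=0.00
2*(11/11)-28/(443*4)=879/443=1.98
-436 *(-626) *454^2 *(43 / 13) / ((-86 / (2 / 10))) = -28128238288 / 65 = -432742127.51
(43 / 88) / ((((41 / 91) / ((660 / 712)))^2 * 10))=176261085 / 852172864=0.21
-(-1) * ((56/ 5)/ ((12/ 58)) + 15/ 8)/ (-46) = -6721/ 5520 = -1.22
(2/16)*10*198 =495/2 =247.50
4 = 4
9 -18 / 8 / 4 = 135 / 16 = 8.44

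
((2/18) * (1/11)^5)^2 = 0.00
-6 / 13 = -0.46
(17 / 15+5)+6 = 182 / 15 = 12.13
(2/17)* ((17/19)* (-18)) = -36/19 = -1.89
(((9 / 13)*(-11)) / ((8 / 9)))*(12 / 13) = -2673 / 338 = -7.91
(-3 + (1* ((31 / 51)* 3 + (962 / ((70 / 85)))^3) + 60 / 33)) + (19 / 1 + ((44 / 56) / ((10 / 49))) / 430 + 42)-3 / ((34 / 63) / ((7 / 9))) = 51721742200781221 / 32447800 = 1593998428.27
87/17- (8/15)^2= 18487/3825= 4.83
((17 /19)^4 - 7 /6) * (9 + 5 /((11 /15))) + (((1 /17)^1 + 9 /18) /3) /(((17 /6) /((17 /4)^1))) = -783493523 /97480108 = -8.04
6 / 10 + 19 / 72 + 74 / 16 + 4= 427 / 45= 9.49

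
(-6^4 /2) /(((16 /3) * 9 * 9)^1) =-3 /2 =-1.50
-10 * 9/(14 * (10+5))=-3/7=-0.43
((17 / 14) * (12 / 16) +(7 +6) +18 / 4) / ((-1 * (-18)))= 1031 / 1008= 1.02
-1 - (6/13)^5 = -379069/371293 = -1.02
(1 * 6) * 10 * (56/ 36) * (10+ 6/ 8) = 3010/ 3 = 1003.33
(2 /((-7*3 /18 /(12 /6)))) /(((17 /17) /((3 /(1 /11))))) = -792 /7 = -113.14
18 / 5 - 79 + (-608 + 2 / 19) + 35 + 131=-49143 / 95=-517.29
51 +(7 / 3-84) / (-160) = 4945 / 96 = 51.51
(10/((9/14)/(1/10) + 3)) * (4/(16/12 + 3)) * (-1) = -140/143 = -0.98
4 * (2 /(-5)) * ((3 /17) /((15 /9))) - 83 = -35347 /425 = -83.17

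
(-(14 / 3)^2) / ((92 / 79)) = -3871 / 207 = -18.70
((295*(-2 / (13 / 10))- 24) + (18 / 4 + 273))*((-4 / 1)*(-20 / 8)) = -26045 / 13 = -2003.46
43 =43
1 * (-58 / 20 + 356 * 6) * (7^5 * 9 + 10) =3226804363 / 10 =322680436.30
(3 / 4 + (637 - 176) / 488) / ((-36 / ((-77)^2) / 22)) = -53936113 / 8784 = -6140.27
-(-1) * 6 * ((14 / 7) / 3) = 4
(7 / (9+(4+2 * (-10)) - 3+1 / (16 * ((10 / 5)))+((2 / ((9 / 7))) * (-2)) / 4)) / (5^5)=-2016 / 9671875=-0.00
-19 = -19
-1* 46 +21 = -25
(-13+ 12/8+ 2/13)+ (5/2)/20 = -1167/104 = -11.22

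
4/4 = 1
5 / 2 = 2.50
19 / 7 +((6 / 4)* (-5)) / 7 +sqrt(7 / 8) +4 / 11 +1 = sqrt(14) / 4 +463 / 154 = 3.94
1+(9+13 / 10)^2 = 10709 / 100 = 107.09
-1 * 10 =-10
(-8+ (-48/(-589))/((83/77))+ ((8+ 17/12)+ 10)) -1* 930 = -538837049/586644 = -918.51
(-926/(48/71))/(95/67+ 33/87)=-63872239/83808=-762.13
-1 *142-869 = -1011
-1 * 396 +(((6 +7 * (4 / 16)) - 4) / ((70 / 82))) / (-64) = -709755 / 1792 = -396.07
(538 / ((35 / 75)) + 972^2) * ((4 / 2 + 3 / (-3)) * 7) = 6621558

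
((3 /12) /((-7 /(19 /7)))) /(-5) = 0.02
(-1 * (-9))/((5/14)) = 126/5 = 25.20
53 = 53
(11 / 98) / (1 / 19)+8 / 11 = 3083 / 1078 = 2.86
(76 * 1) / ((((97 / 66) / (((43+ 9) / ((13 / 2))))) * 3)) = 13376 / 97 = 137.90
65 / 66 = 0.98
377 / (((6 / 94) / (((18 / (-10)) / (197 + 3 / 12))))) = -70876 / 1315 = -53.90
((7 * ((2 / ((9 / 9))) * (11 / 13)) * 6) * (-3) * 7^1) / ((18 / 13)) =-1078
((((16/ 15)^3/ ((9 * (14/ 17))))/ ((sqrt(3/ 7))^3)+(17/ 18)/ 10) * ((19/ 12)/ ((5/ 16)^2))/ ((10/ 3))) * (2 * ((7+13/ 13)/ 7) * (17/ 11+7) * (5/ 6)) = 1943168/ 259875+15918432256 * sqrt(21)/ 1578740625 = 53.68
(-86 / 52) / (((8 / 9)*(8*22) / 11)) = -387 / 3328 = -0.12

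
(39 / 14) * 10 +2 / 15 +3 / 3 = 3044 / 105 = 28.99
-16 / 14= -8 / 7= -1.14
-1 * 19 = -19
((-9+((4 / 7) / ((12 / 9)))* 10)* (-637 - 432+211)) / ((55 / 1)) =2574 / 35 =73.54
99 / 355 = 0.28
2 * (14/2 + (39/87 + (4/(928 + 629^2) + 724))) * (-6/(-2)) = 50472130464/11500501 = 4388.69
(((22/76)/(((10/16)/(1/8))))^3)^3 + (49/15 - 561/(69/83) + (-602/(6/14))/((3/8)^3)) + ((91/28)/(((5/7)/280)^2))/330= -170577148967895727576177968337/6612838990585047000000000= -25794.84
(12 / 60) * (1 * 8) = 1.60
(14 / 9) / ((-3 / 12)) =-56 / 9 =-6.22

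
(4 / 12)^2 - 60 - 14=-665 / 9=-73.89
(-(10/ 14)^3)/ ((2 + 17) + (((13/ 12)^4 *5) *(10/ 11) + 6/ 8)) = -14256000/ 1017500239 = -0.01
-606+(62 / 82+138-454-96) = -41707 / 41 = -1017.24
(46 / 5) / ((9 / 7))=322 / 45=7.16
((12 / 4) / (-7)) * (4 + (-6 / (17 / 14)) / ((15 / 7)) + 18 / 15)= -738 / 595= -1.24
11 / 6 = 1.83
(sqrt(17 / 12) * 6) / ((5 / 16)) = 16 * sqrt(51) / 5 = 22.85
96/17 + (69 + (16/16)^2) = 1286/17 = 75.65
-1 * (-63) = 63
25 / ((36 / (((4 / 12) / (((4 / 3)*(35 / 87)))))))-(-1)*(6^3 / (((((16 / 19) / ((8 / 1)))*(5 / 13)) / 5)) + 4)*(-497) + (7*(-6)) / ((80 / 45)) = -4455354353 / 336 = -13259983.19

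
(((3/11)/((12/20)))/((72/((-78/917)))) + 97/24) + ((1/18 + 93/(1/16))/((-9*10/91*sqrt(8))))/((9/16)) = 326103/80696 - 487487*sqrt(2)/729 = -941.65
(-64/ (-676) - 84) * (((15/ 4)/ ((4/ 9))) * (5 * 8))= -4785750/ 169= -28318.05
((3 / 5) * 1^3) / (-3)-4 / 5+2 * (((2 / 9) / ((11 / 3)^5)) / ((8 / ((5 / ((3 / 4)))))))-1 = -322012 / 161051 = -2.00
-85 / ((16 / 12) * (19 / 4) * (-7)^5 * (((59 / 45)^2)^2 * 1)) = 1045659375 / 3869473240213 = 0.00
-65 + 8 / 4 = -63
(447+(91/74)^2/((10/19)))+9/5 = 24733627/54760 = 451.67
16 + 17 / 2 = 24.50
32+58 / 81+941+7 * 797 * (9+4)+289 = 5976967 / 81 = 73789.72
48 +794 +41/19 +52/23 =846.42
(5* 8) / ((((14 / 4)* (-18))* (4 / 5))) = -50 / 63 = -0.79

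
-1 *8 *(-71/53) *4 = 2272/53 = 42.87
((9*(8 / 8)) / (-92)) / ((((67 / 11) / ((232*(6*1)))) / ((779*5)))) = -134190540 / 1541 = -87080.17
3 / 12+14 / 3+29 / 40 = 677 / 120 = 5.64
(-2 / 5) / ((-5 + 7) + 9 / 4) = -8 / 85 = -0.09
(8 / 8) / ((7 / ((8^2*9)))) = 576 / 7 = 82.29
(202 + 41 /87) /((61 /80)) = 265.54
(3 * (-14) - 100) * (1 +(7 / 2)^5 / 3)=-1200113 / 48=-25002.35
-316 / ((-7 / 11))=3476 / 7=496.57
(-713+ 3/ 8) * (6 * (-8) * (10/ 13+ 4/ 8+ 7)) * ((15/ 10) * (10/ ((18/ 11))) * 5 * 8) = 1348286500/ 13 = 103714346.15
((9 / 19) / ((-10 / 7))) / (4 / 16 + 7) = -126 / 2755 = -0.05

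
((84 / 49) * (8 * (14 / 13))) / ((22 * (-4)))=-24 / 143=-0.17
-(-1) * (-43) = -43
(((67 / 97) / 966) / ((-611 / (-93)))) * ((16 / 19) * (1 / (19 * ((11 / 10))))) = 166160 / 37891230377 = 0.00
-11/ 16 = -0.69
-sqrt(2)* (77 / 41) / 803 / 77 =-sqrt(2) / 32923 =-0.00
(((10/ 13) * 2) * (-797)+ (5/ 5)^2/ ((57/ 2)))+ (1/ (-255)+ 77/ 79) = -1225.15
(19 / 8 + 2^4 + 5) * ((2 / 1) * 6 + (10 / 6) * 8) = 3553 / 6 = 592.17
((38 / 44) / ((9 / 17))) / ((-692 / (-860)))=69445 / 34254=2.03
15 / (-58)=-0.26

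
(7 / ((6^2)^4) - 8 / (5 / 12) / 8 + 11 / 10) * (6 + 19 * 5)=-1102664369 / 8398080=-131.30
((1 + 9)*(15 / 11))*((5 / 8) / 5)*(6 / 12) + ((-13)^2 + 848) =89571 / 88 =1017.85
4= 4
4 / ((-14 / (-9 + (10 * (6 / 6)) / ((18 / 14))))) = 22 / 63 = 0.35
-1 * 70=-70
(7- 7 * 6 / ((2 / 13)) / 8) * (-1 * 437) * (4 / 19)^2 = 9982 / 19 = 525.37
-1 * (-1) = 1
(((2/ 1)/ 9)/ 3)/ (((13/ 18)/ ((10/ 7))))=40/ 273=0.15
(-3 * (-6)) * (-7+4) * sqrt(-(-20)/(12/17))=-18 * sqrt(255)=-287.44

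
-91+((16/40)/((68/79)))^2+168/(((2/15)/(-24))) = -876559659/28900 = -30330.78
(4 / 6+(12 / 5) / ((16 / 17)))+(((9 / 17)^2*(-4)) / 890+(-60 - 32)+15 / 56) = -1912460729 / 21605640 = -88.52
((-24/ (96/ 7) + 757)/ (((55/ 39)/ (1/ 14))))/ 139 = 0.28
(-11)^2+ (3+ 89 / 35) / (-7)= 29451 / 245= 120.21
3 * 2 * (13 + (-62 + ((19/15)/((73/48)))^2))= -38613654/133225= -289.84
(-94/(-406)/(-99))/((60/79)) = -3713/1205820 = -0.00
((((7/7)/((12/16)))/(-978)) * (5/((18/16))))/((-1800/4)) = 8/594135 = 0.00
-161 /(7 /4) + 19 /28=-2557 /28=-91.32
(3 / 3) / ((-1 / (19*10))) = -190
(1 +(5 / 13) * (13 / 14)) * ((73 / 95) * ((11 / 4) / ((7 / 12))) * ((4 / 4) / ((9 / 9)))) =2409 / 490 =4.92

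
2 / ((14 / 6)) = 6 / 7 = 0.86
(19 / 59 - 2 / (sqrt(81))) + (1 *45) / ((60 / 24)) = 9611 / 531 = 18.10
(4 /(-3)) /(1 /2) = -8 /3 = -2.67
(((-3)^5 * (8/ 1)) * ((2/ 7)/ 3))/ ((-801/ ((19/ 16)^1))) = 171/ 623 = 0.27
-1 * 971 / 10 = -971 / 10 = -97.10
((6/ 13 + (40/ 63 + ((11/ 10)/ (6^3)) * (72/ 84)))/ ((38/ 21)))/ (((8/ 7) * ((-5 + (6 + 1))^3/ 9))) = 757323/ 1264640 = 0.60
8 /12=2 /3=0.67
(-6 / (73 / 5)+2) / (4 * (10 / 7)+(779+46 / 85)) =69020 / 34107571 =0.00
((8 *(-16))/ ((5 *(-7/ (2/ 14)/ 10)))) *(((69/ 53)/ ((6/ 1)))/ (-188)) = -736/ 122059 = -0.01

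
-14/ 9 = -1.56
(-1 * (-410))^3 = 68921000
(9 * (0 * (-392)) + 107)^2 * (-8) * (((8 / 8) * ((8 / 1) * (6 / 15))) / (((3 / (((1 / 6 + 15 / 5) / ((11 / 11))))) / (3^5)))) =-375893568 / 5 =-75178713.60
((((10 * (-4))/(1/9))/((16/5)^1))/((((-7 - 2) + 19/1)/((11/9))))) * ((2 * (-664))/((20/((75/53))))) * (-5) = -6459.91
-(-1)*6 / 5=6 / 5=1.20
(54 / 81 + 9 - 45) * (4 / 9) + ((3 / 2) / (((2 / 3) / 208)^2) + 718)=3961394 / 27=146718.30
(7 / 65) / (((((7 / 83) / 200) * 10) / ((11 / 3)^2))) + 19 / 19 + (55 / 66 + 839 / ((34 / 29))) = 2109934 / 1989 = 1060.80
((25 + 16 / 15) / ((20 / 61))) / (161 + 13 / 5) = 23851 / 49080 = 0.49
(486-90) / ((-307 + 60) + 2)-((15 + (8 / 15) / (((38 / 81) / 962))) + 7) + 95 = -4758613 / 4655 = -1022.26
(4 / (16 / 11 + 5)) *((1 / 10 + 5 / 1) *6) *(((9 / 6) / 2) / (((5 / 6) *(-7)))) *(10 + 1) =-333234 / 12425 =-26.82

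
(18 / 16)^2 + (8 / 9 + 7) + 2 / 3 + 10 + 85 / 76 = 229163 / 10944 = 20.94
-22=-22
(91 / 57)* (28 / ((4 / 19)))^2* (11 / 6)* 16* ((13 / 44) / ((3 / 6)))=4405492 / 9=489499.11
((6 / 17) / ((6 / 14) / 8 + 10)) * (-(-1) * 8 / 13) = 2688 / 124423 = 0.02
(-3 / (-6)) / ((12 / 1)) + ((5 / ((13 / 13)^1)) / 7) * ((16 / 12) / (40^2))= 71 / 1680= 0.04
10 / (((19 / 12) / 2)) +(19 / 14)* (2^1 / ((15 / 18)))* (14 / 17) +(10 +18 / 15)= 8564 / 323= 26.51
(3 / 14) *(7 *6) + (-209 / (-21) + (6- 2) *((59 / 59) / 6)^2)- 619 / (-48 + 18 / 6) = 3446 / 105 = 32.82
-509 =-509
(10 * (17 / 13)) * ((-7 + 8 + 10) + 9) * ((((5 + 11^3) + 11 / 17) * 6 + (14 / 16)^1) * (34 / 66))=463599775 / 429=1080652.16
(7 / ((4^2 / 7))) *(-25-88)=-346.06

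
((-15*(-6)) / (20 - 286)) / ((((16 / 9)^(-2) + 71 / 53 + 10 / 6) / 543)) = -55.29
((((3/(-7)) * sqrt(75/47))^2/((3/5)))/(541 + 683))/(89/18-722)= -0.00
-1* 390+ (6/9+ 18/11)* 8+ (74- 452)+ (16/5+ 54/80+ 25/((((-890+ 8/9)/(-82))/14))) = -713.42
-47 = -47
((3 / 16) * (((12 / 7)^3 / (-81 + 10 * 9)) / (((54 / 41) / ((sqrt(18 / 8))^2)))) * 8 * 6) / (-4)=-738 / 343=-2.15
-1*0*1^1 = 0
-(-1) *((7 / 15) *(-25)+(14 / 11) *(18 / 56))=-743 / 66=-11.26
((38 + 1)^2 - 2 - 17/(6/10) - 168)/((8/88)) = 43648/3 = 14549.33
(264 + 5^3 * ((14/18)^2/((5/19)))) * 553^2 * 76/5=1037941433956/405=2562818355.45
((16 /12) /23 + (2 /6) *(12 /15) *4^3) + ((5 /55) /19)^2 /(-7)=1806471091 /105489615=17.12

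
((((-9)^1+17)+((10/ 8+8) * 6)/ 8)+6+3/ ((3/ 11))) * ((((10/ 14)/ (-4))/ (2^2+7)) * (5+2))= -2555/ 704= -3.63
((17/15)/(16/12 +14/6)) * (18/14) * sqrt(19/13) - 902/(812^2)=-451/329672 +153 * sqrt(247)/5005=0.48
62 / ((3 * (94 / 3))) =31 / 47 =0.66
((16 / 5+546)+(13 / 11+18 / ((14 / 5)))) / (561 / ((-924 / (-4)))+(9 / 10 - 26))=-428744 / 17457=-24.56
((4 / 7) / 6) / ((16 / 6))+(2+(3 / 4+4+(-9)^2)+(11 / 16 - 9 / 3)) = 9573 / 112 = 85.47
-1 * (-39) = 39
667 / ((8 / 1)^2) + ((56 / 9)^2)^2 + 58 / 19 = 12066249121 / 7978176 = 1512.41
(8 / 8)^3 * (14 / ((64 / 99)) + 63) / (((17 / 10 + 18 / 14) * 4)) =94815 / 13376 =7.09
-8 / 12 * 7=-14 / 3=-4.67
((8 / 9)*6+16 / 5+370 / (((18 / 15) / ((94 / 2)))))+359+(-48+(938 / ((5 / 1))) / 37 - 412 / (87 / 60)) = 15592978 / 1073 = 14532.13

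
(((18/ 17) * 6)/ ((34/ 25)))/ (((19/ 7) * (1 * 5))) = 1890/ 5491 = 0.34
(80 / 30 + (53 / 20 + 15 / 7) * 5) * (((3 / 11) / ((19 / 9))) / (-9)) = -0.38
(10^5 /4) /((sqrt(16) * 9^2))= 77.16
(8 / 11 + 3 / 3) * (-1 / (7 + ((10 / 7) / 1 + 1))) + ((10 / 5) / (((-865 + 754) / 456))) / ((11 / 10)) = -205561 / 26862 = -7.65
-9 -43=-52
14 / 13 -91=-89.92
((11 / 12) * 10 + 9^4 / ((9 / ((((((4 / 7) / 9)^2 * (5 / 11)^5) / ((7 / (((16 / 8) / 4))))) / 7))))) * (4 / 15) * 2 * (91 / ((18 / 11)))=110598486986 / 406770903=271.89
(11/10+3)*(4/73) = 82/365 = 0.22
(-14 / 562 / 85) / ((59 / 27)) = -0.00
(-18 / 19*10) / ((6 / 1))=-30 / 19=-1.58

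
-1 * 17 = -17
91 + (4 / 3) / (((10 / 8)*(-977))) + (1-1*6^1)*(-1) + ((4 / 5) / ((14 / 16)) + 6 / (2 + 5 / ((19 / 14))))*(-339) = -23462309 / 41034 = -571.78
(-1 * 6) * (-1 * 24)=144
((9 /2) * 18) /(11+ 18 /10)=405 /64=6.33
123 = 123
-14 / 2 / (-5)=7 / 5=1.40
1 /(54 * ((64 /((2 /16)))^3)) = 1 /7247757312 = 0.00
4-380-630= -1006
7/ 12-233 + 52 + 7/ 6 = -717/ 4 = -179.25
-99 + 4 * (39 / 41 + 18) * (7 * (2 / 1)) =39453 / 41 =962.27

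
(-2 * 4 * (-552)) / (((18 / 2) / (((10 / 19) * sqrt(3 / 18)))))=7360 * sqrt(6) / 171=105.43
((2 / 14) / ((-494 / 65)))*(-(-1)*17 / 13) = -85 / 3458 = -0.02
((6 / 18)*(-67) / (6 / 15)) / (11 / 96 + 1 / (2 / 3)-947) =5360 / 90757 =0.06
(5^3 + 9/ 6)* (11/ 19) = 2783/ 38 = 73.24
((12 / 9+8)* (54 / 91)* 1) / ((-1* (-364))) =18 / 1183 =0.02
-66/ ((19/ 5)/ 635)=-209550/ 19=-11028.95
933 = 933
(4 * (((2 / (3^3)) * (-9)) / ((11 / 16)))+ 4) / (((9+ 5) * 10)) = 0.00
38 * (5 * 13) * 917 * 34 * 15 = 1155144900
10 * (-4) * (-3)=120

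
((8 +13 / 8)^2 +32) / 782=7977 / 50048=0.16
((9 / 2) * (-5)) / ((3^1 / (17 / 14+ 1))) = -465 / 28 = -16.61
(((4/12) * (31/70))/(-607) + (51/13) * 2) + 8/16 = 6915046/828555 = 8.35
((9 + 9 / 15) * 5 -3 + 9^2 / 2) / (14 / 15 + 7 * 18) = 2565 / 3808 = 0.67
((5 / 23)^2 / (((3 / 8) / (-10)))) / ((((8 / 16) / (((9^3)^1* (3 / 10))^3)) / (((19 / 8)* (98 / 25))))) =-3246196277331 / 13225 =-245459075.79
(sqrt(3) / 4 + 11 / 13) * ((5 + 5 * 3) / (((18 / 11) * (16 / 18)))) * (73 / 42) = 4015 * sqrt(3) / 672 + 44165 / 2184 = 30.57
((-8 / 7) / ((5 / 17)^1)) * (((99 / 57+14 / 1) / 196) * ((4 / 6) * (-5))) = 20332 / 19551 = 1.04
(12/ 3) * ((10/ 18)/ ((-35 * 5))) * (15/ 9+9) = -128/ 945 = -0.14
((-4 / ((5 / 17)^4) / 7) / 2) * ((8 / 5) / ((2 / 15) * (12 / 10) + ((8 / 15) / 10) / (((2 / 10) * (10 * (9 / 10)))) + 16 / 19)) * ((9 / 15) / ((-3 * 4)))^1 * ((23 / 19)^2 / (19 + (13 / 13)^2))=0.22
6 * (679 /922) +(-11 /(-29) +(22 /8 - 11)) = -184601 /53476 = -3.45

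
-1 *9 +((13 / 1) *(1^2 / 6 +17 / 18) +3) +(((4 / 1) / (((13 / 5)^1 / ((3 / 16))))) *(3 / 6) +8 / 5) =47683 / 4680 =10.19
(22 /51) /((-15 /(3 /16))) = -11 /2040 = -0.01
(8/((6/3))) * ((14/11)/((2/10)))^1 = 280/11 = 25.45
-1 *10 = -10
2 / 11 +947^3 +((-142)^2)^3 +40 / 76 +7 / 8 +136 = 13709175175070063 / 1672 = 8199267449204.58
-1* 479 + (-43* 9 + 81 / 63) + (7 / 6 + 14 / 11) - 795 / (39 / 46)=-10810603 / 6006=-1799.97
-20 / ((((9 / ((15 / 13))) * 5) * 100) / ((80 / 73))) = -16 / 2847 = -0.01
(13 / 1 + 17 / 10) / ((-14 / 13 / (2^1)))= -273 / 10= -27.30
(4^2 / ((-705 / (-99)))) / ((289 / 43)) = 22704 / 67915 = 0.33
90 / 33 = 30 / 11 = 2.73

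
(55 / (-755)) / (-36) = 11 / 5436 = 0.00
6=6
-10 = -10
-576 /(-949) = 576 /949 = 0.61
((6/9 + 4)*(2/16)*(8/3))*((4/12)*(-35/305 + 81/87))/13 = 0.03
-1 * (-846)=846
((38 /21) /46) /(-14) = -0.00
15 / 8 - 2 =-1 / 8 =-0.12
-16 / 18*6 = -5.33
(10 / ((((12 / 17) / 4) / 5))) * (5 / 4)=2125 / 6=354.17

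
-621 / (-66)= 9.41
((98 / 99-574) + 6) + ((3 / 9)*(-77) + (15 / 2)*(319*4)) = 888755 / 99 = 8977.32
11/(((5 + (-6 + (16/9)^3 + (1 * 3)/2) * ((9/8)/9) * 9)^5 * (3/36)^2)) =5791354969059753984/35105244892972221551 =0.16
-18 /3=-6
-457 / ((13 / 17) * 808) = -7769 / 10504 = -0.74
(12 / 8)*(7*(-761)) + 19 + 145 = -15653 / 2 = -7826.50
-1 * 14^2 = -196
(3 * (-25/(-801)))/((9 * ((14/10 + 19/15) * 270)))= 0.00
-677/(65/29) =-302.05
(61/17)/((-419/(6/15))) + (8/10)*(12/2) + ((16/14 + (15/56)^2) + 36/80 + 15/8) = 931056503/111688640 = 8.34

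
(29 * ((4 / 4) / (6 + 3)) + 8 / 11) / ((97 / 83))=32453 / 9603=3.38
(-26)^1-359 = -385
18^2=324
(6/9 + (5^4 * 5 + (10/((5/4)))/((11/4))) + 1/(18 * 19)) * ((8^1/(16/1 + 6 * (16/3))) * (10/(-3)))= -58848565/33858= -1738.10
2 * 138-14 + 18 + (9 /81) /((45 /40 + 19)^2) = 65320984 /233289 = 280.00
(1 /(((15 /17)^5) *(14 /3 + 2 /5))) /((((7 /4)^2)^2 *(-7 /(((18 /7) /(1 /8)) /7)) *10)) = -726966784 /440080790625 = -0.00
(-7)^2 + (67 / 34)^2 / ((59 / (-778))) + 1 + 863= 29388905 / 34102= 861.79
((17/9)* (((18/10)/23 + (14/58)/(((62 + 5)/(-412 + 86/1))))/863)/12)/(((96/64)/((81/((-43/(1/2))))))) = 4164031/33167282020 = 0.00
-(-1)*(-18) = -18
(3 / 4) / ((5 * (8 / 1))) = 3 / 160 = 0.02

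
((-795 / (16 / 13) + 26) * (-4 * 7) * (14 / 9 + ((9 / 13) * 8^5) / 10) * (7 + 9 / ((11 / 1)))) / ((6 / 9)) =152497839641 / 330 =462114665.58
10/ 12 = 5/ 6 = 0.83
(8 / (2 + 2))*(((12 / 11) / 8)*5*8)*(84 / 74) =5040 / 407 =12.38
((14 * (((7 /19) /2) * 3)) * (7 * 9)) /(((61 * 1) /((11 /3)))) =33957 /1159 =29.30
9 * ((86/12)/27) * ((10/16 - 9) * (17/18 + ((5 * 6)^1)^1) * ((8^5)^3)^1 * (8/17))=-14115240006318555136/1377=-10250718958837004.46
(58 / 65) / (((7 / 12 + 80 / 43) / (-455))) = -209496 / 1261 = -166.13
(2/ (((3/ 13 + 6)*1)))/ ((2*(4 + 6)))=13/ 810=0.02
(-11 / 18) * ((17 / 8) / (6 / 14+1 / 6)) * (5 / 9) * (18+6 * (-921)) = 66759 / 10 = 6675.90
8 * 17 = 136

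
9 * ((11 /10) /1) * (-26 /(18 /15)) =-429 /2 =-214.50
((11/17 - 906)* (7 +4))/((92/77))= -13036177/1564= -8335.15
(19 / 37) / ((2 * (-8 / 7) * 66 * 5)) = -133 / 195360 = -0.00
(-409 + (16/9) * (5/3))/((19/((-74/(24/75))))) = 533725/108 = 4941.90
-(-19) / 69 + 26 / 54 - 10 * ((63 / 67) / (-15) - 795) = 330833222 / 41607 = 7951.38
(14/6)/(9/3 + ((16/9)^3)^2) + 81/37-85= -82.74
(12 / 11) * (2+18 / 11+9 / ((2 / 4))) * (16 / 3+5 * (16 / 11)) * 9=3564288 / 1331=2677.90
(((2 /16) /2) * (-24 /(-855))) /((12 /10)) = 0.00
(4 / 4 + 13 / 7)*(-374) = -7480 / 7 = -1068.57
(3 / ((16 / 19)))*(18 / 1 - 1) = 969 / 16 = 60.56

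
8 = 8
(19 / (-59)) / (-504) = 19 / 29736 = 0.00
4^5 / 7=1024 / 7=146.29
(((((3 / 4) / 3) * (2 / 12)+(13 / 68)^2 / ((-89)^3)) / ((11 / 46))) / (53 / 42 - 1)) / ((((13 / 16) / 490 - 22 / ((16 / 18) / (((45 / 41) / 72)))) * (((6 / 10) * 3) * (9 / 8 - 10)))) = 105437018769740000 / 951004256684703309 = 0.11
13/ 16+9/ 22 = 1.22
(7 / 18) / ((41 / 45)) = 35 / 82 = 0.43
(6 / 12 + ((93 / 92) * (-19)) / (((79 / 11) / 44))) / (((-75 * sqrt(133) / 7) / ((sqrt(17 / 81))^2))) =7238549 * sqrt(133) / 419454450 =0.20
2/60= 1/30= 0.03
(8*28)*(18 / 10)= 2016 / 5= 403.20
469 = 469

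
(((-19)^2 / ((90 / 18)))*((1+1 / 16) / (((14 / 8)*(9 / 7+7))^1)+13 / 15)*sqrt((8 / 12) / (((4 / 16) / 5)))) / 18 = 1180831*sqrt(30) / 469800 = 13.77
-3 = -3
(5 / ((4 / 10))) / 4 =25 / 8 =3.12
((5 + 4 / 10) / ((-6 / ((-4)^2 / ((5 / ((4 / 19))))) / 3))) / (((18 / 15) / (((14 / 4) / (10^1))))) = -252 / 475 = -0.53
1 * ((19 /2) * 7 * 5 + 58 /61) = 333.45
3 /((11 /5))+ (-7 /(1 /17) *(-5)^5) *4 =16362515 /11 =1487501.36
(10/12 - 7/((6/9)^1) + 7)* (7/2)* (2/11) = -56/33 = -1.70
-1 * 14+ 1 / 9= -125 / 9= -13.89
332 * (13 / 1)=4316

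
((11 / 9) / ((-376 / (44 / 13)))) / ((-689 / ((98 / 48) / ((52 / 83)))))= 492107 / 9456872256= 0.00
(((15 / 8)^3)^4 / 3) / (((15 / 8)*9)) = 320361328125 / 8589934592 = 37.29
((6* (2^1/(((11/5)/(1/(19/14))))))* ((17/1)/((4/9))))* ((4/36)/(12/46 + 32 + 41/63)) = 5172930/9967001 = 0.52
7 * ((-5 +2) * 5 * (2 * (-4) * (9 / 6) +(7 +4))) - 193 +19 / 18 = -1565 / 18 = -86.94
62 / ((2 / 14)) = 434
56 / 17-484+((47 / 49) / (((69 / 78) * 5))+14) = -44687316 / 95795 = -466.49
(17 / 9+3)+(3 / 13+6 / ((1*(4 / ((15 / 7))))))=13651 / 1638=8.33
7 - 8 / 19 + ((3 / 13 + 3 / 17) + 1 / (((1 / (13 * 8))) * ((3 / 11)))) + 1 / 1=4904258 / 12597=389.32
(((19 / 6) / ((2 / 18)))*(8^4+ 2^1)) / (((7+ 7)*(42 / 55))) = 2141205 / 196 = 10924.52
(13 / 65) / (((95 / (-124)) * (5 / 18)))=-2232 / 2375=-0.94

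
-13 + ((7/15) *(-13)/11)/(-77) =-23582/1815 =-12.99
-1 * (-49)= 49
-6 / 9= -2 / 3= -0.67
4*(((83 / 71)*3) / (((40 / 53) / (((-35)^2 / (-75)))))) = -215551 / 710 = -303.59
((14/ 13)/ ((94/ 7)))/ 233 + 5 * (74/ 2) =185.00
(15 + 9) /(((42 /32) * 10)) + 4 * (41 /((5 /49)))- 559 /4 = 205699 /140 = 1469.28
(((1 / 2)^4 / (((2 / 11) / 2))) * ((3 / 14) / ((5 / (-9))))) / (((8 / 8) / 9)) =-2673 / 1120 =-2.39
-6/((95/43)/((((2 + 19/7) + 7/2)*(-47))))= 139449/133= 1048.49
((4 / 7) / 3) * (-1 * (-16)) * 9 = 192 / 7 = 27.43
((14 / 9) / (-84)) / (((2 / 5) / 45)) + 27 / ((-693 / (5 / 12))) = -2.10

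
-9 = -9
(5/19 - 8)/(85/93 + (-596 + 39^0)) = 13671/1049750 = 0.01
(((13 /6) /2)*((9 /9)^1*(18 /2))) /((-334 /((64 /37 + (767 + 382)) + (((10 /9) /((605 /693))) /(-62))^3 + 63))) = -69446674626303 /1960068815672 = -35.43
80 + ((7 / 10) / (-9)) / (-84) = 86401 / 1080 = 80.00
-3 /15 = -1 /5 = -0.20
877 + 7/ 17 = 14916/ 17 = 877.41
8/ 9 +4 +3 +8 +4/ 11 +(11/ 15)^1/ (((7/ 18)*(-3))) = 54137/ 3465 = 15.62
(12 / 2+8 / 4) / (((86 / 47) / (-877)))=-3834.33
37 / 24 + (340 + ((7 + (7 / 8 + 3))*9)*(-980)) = -2293823 / 24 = -95575.96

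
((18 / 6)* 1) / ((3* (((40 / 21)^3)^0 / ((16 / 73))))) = 16 / 73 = 0.22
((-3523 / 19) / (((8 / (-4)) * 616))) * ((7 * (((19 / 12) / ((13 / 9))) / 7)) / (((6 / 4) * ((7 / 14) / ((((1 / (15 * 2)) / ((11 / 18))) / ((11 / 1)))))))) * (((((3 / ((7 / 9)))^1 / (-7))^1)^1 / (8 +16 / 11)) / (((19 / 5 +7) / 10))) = -4065 / 69060992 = -0.00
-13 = -13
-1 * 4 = -4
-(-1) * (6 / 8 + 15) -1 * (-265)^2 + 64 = -280581 / 4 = -70145.25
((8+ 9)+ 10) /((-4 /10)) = -135 /2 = -67.50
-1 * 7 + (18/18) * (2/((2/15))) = 8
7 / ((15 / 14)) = 98 / 15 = 6.53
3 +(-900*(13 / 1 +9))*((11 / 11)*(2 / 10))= -3957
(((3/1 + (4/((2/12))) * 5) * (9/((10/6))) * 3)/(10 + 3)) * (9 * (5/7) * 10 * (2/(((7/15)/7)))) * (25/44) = 168125625/1001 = 167957.67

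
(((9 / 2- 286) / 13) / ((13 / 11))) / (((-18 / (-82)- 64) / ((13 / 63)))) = 253913 / 4283370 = 0.06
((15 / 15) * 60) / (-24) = -5 / 2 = -2.50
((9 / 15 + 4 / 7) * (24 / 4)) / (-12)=-41 / 70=-0.59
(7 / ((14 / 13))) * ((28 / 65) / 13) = 14 / 65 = 0.22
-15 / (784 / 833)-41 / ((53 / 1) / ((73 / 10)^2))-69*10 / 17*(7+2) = -152253127 / 360400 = -422.46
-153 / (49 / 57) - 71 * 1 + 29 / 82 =-998979 / 4018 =-248.63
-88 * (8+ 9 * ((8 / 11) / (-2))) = -416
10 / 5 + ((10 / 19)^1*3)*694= 20858 / 19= 1097.79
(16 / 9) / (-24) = -2 / 27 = -0.07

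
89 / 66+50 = 3389 / 66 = 51.35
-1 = -1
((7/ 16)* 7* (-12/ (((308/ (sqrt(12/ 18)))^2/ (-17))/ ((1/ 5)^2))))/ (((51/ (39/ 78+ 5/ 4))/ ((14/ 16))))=49/ 9292800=0.00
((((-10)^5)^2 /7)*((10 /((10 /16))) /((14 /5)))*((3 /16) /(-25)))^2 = 9000000000000000000 /2401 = 3748438150770512.29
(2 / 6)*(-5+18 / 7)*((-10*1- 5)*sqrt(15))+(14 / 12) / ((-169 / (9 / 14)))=47.02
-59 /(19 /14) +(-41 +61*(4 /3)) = -179 /57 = -3.14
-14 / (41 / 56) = -784 / 41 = -19.12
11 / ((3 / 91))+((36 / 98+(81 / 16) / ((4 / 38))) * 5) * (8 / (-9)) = 69551 / 588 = 118.28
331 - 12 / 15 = 330.20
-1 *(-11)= 11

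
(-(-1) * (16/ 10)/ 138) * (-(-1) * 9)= 12/ 115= 0.10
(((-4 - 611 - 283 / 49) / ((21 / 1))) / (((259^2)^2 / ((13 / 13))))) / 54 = -0.00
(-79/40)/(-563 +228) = 79/13400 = 0.01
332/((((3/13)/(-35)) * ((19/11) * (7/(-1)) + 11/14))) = 23263240/5223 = 4454.00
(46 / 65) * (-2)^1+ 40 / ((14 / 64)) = 82556 / 455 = 181.44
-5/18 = -0.28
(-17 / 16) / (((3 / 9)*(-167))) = 51 / 2672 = 0.02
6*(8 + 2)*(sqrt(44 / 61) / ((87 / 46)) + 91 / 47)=143.11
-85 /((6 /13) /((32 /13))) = -1360 /3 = -453.33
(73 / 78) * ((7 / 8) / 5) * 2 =511 / 1560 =0.33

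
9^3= 729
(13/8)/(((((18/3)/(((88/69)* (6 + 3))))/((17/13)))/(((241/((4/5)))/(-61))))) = -225335/11224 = -20.08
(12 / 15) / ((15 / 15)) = 4 / 5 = 0.80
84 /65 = 1.29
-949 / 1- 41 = -990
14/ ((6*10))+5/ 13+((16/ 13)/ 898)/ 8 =0.62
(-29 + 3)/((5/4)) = -104/5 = -20.80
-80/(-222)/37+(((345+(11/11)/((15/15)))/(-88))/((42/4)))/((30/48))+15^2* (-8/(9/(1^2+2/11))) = -374668948/1581195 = -236.95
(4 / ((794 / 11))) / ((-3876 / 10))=-55 / 384693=-0.00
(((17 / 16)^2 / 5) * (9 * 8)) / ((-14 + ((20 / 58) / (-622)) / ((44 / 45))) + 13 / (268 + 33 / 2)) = -146826244521 / 126040234600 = -1.16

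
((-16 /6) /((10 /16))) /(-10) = 0.43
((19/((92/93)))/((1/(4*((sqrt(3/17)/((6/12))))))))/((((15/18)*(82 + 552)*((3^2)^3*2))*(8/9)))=589*sqrt(51)/44620920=0.00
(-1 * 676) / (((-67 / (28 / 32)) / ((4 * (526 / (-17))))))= -1244516 / 1139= -1092.64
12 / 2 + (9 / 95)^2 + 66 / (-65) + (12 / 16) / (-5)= 2273097 / 469300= 4.84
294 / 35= 8.40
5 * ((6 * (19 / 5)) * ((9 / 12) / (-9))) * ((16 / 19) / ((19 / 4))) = -32 / 19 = -1.68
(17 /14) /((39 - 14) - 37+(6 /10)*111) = 85 /3822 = 0.02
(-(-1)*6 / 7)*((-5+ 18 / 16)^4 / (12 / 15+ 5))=33.32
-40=-40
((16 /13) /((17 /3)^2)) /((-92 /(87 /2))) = -1566 /86411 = -0.02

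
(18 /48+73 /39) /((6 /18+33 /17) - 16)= -11917 /72800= -0.16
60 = 60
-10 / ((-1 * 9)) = 10 / 9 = 1.11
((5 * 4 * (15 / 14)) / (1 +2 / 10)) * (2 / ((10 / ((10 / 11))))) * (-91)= -3250 / 11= -295.45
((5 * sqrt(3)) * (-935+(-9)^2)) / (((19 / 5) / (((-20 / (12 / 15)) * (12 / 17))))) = 6405000 * sqrt(3) / 323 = 34346.08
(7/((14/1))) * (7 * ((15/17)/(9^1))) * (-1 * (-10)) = 175/51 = 3.43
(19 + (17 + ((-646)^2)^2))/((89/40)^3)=11145769209088000/704969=15810296919.56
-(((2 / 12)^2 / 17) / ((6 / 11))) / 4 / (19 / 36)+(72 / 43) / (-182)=-322115 / 30333576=-0.01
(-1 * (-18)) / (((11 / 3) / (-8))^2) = 10368 / 121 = 85.69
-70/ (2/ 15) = -525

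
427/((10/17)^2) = 123403/100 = 1234.03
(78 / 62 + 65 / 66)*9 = 13767 / 682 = 20.19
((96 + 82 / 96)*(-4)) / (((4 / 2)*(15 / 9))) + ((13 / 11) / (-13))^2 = -562489 / 4840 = -116.22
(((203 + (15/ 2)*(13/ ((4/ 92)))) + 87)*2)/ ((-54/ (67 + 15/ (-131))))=-6273.61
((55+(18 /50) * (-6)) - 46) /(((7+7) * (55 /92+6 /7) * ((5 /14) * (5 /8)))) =880992 /585625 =1.50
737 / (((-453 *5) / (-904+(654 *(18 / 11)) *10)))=-7220992 / 2265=-3188.08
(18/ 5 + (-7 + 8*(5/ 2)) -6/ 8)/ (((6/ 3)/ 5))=317/ 8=39.62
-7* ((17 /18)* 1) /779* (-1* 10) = 595 /7011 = 0.08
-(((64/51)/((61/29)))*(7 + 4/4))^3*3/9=-3273436168192/90327769893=-36.24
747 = 747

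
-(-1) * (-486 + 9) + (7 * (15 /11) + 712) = 2690 /11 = 244.55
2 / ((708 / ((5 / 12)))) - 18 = -18.00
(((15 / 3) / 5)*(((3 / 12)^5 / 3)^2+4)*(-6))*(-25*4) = 943718425 / 393216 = 2400.00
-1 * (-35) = 35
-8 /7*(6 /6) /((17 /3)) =-24 /119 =-0.20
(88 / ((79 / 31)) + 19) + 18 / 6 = 56.53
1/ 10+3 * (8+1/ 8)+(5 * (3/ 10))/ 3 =999/ 40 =24.98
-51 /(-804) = 17 /268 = 0.06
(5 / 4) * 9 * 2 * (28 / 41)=630 / 41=15.37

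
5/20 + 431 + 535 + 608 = 1574.25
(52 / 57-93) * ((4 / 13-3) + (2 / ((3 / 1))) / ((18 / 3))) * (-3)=-1585198 / 2223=-713.09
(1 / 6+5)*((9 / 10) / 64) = 93 / 1280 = 0.07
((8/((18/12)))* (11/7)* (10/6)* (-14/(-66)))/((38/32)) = 1280/513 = 2.50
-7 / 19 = -0.37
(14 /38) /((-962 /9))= -63 /18278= -0.00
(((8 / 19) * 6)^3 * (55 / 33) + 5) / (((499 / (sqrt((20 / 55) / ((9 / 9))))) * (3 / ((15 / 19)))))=2186150 * sqrt(11) / 715331969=0.01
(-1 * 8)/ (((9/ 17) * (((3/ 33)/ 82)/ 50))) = -6133600/ 9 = -681511.11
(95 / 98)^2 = 9025 / 9604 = 0.94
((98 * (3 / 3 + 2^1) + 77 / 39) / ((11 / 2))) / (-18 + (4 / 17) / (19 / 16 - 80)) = -19034407 / 6367845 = -2.99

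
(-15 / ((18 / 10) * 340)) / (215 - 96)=-5 / 24276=-0.00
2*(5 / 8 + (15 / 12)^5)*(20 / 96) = 6275 / 4096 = 1.53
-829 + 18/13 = -10759/13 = -827.62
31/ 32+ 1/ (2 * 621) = 19267/ 19872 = 0.97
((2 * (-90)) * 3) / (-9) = 60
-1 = -1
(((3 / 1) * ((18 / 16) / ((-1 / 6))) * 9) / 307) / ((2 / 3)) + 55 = 132893 / 2456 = 54.11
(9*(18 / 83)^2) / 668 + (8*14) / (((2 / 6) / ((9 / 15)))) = 1159670349 / 5752315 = 201.60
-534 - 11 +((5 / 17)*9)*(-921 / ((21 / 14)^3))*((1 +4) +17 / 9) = -844745 / 153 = -5521.21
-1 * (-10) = 10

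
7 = 7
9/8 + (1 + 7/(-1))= -4.88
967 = 967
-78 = -78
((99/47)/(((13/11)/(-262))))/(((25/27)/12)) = -92443032/15275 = -6051.92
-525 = -525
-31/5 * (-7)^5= 521017/5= 104203.40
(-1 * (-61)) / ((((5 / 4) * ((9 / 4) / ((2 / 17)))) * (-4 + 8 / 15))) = -488 / 663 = -0.74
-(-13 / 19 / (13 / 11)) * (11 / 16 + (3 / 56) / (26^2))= 286319 / 719264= 0.40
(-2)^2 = 4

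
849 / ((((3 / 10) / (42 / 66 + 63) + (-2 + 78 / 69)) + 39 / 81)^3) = -69739143744627000000000 / 4628299201537225843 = -15067.99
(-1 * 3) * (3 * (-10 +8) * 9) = 162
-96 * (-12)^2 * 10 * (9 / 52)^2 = -699840 / 169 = -4141.07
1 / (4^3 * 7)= 1 / 448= 0.00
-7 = -7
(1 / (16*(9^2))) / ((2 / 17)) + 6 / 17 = 15841 / 44064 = 0.36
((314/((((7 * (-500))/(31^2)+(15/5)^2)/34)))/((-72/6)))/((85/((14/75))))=-2112278/5792625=-0.36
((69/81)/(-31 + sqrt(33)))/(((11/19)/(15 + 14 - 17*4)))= 5681*sqrt(33)/91872 + 176111/91872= 2.27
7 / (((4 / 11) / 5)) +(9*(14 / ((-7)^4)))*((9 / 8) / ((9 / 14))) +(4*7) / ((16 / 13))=11671 / 98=119.09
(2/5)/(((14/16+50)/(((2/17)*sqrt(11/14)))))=16*sqrt(154)/242165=0.00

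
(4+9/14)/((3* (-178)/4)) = -65/1869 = -0.03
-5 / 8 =-0.62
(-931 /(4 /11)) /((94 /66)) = -337953 /188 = -1797.62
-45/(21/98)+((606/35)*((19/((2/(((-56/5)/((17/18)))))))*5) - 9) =-847623/85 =-9972.04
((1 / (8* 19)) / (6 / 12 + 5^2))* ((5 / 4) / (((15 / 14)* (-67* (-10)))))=7 / 15581520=0.00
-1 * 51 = -51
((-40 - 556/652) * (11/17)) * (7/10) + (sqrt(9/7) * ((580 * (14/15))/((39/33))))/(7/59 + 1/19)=-512743/27710 + 357599 * sqrt(7)/312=3013.93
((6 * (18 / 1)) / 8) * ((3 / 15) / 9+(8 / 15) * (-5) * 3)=-1077 / 10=-107.70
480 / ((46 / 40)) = 9600 / 23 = 417.39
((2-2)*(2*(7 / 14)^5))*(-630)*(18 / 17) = 0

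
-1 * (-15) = 15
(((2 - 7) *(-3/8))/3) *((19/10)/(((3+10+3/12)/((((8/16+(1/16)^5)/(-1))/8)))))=-9961491/1778384896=-0.01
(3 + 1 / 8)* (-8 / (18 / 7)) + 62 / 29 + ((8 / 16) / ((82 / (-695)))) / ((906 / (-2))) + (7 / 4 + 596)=953634967 / 1615851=590.18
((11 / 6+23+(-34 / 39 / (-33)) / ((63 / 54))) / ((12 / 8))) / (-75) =-29857 / 135135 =-0.22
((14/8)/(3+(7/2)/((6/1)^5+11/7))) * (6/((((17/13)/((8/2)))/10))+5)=1221428705/11108038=109.96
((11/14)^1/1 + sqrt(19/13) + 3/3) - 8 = -87/14 + sqrt(247)/13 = -5.01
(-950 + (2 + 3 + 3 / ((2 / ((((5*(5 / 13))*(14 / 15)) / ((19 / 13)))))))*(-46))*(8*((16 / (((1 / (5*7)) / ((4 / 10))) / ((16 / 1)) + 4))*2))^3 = -167823957305589760 / 507887081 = -330435570.39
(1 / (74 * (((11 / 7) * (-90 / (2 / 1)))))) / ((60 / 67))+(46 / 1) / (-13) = -101104897 / 28571400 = -3.54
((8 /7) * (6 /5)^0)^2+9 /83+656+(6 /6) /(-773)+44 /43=89009432418 /135183013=658.44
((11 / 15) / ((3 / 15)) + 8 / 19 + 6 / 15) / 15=1279 / 4275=0.30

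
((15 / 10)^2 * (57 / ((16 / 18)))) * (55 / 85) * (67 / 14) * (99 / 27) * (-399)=-711170361 / 1088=-653649.23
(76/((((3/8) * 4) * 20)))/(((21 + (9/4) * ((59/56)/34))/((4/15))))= 1157632/36105075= 0.03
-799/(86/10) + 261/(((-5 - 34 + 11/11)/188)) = -1130867/817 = -1384.17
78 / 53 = 1.47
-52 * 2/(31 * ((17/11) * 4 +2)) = -572/1395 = -0.41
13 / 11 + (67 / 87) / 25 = 29012 / 23925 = 1.21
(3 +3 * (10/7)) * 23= 167.57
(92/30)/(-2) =-23/15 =-1.53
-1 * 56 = -56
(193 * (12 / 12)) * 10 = 1930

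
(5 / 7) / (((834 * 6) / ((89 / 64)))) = 445 / 2241792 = 0.00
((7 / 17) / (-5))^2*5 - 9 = -12956 / 1445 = -8.97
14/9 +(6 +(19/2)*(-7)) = -1061/18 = -58.94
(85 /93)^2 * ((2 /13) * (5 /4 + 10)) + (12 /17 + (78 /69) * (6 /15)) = 127192679 /48847630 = 2.60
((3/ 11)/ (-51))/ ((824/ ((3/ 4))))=-3/ 616352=-0.00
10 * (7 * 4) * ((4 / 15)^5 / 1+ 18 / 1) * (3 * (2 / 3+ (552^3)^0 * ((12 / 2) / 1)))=100807.55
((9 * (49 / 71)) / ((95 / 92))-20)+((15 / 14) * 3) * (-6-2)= -1874396 / 47215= -39.70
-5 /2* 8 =-20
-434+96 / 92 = -9958 / 23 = -432.96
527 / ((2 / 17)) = 8959 / 2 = 4479.50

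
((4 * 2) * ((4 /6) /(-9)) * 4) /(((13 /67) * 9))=-4288 /3159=-1.36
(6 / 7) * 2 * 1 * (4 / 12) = 4 / 7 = 0.57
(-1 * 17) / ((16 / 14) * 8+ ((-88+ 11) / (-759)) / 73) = -599403 / 322417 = -1.86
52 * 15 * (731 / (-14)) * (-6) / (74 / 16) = 13684320 / 259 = 52835.21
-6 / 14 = -3 / 7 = -0.43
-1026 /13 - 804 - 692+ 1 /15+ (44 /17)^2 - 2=-88486223 /56355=-1570.16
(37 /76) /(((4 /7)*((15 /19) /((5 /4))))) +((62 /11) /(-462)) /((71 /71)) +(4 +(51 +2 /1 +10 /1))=3704399 /54208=68.34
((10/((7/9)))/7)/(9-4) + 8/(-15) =-0.17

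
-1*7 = -7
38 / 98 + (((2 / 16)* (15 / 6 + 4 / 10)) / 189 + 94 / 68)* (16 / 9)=2.85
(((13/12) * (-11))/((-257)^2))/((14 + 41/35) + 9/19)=-95095/8246085552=-0.00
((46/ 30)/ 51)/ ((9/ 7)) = 161/ 6885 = 0.02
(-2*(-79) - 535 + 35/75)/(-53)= 5648/795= 7.10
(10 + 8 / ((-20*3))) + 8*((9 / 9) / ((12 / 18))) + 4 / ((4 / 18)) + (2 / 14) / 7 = 29317 / 735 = 39.89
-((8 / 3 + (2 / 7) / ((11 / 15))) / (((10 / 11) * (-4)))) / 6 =0.14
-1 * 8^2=-64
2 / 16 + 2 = 17 / 8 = 2.12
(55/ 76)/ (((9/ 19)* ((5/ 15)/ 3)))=55/ 4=13.75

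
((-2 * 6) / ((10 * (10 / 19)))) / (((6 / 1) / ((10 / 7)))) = -19 / 35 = -0.54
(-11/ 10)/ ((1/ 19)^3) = -75449/ 10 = -7544.90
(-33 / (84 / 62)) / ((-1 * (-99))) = -31 / 126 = -0.25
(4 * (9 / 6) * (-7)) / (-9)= 14 / 3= 4.67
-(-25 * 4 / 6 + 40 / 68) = 820 / 51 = 16.08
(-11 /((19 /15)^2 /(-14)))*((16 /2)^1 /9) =30800 /361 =85.32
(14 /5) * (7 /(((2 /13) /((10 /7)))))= 182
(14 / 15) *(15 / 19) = 14 / 19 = 0.74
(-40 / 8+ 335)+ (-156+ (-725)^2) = 525799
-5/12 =-0.42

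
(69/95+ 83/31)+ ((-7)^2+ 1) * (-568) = -83627976/2945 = -28396.60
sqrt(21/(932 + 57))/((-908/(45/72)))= -5 * sqrt(20769)/7184096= -0.00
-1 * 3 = -3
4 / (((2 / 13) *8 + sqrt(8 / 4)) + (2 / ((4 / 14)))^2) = 33956 / 426071 - 676 *sqrt(2) / 426071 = 0.08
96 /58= 48 /29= 1.66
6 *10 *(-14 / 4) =-210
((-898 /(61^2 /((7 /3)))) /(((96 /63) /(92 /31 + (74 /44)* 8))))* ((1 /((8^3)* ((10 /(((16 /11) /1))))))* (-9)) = 6930315 /446639072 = 0.02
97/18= 5.39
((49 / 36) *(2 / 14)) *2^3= 14 / 9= 1.56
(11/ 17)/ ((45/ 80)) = 176/ 153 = 1.15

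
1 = 1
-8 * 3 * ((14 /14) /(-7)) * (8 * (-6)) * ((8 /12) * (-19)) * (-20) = -291840 /7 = -41691.43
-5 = -5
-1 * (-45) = 45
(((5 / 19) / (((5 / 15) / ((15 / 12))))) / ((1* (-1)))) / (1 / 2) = -75 / 38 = -1.97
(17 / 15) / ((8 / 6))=17 / 20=0.85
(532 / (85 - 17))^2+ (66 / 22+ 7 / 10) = 187583 / 2890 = 64.91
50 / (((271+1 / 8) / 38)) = 7.01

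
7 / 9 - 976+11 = -964.22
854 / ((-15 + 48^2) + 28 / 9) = 1098 / 2947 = 0.37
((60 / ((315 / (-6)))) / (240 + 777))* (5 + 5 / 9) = -400 / 64071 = -0.01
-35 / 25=-7 / 5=-1.40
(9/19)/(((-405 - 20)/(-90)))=162/1615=0.10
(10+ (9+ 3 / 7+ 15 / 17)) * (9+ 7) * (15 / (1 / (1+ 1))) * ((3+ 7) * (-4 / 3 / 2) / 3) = -7734400 / 357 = -21664.99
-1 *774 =-774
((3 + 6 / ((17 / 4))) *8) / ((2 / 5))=1500 / 17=88.24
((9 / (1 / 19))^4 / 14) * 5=4275180405 / 14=305370028.93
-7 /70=-1 /10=-0.10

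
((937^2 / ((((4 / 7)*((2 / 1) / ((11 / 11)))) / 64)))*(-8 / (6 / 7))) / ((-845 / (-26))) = -2753310784 / 195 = -14119542.48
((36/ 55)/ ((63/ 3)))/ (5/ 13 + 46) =0.00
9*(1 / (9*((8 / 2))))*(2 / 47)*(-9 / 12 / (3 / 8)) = -1 / 47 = -0.02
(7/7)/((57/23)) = 23/57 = 0.40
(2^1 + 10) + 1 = 13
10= 10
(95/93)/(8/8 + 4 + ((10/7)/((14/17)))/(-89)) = 82859/403992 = 0.21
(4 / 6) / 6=1 / 9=0.11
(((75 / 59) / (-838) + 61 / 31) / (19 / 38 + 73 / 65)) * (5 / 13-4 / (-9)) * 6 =2923227890 / 485100183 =6.03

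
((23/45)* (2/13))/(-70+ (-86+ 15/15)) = -46/90675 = -0.00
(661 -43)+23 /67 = 41429 /67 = 618.34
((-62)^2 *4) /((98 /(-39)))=-299832 /49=-6119.02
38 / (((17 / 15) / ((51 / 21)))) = 570 / 7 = 81.43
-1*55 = -55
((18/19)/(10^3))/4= 9/38000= 0.00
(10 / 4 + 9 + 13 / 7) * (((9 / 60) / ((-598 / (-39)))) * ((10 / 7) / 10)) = 1683 / 90160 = 0.02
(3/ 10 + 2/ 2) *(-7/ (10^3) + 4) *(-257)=-13340613/ 10000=-1334.06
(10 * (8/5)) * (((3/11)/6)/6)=0.12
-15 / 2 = -7.50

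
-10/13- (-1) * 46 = 588/13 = 45.23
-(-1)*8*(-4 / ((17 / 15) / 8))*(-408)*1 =92160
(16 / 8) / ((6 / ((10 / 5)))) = 2 / 3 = 0.67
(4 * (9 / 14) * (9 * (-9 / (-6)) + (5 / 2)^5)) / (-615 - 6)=-0.46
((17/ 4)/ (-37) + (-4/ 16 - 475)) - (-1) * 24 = -33401/ 74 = -451.36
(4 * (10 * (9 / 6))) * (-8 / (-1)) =480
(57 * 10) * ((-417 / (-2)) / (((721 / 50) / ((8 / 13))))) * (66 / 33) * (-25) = -2376900000 / 9373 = -253590.10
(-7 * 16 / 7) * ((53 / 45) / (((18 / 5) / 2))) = -848 / 81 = -10.47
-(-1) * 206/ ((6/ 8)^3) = 13184/ 27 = 488.30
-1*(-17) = 17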